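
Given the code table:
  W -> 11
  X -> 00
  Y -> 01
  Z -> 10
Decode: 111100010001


Decoding:
11 -> W
11 -> W
00 -> X
01 -> Y
00 -> X
01 -> Y


Result: WWXYXY


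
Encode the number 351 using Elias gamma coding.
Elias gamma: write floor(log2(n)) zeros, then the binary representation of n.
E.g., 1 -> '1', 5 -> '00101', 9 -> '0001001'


num_bits = floor(log2(351)) + 1 = 9
leading_zeros = num_bits - 1 = 8
binary(351) = 101011111

Elias gamma(351) = '00000000' + '101011111' = 00000000101011111 (17 bits)


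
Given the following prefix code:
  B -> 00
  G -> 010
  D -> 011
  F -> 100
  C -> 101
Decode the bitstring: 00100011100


Decoding step by step:
Bits 00 -> B
Bits 100 -> F
Bits 011 -> D
Bits 100 -> F


Decoded message: BFDF


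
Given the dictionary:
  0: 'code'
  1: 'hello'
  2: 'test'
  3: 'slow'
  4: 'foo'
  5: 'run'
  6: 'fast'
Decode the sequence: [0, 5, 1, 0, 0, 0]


Look up each index in the dictionary:
  0 -> 'code'
  5 -> 'run'
  1 -> 'hello'
  0 -> 'code'
  0 -> 'code'
  0 -> 'code'

Decoded: "code run hello code code code"


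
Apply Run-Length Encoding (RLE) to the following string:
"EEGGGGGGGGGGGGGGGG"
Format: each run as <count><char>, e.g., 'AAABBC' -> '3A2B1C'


Scanning runs left to right:
  i=0: run of 'E' x 2 -> '2E'
  i=2: run of 'G' x 16 -> '16G'

RLE = 2E16G


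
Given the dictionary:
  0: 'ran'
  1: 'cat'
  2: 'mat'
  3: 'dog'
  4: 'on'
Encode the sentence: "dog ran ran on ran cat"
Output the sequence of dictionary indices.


Look up each word in the dictionary:
  'dog' -> 3
  'ran' -> 0
  'ran' -> 0
  'on' -> 4
  'ran' -> 0
  'cat' -> 1

Encoded: [3, 0, 0, 4, 0, 1]


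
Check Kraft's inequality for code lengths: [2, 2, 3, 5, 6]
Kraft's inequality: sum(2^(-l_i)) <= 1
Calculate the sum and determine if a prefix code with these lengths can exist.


Sum = 2^(-2) + 2^(-2) + 2^(-3) + 2^(-5) + 2^(-6)
    = 0.25 + 0.25 + 0.125 + 0.03125 + 0.015625
    = 43/64 = 0.671875
Since 0.671875 <= 1, Kraft's inequality IS satisfied.
A prefix code with these lengths CAN exist.

Kraft sum = 0.671875. Satisfied.


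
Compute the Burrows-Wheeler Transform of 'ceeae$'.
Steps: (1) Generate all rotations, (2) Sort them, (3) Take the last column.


Rotations (sorted):
  0: $ceeae -> last char: e
  1: ae$cee -> last char: e
  2: ceeae$ -> last char: $
  3: e$ceea -> last char: a
  4: eae$ce -> last char: e
  5: eeae$c -> last char: c


BWT = ee$aec


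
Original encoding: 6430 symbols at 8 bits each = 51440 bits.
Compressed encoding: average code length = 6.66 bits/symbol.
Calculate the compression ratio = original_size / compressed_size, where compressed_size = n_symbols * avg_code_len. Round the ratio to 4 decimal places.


original_size = n_symbols * orig_bits = 6430 * 8 = 51440 bits
compressed_size = n_symbols * avg_code_len = 6430 * 6.66 = 42823.8 bits
ratio = original_size / compressed_size = 51440 / 42823.8 = 1.2012

Compression ratio = 1.2012


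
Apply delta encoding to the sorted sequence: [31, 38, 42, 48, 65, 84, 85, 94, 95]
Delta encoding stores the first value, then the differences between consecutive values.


First value: 31
Deltas:
  38 - 31 = 7
  42 - 38 = 4
  48 - 42 = 6
  65 - 48 = 17
  84 - 65 = 19
  85 - 84 = 1
  94 - 85 = 9
  95 - 94 = 1


Delta encoded: [31, 7, 4, 6, 17, 19, 1, 9, 1]


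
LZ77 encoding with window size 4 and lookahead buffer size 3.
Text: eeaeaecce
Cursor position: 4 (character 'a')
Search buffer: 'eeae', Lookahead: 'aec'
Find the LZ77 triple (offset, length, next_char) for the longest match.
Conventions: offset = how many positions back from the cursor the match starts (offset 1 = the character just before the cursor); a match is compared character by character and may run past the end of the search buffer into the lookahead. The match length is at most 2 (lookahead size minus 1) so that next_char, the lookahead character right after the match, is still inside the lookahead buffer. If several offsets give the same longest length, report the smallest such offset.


Try each offset into the search buffer:
  offset=1 (pos 3, char 'e'): match length 0
  offset=2 (pos 2, char 'a'): match length 2
  offset=3 (pos 1, char 'e'): match length 0
  offset=4 (pos 0, char 'e'): match length 0
Longest match has length 2 at offset 2.
next_char = character at position 4 + 2 = 6 -> 'c'

Best match: offset=2, length=2 (matching 'ae' starting at position 2)
LZ77 triple: (2, 2, 'c')


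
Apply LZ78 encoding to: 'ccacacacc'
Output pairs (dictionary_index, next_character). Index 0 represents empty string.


LZ78 encoding steps:
Dictionary: {0: ''}
Step 1: w='' (idx 0), next='c' -> output (0, 'c'), add 'c' as idx 1
Step 2: w='c' (idx 1), next='a' -> output (1, 'a'), add 'ca' as idx 2
Step 3: w='ca' (idx 2), next='c' -> output (2, 'c'), add 'cac' as idx 3
Step 4: w='' (idx 0), next='a' -> output (0, 'a'), add 'a' as idx 4
Step 5: w='c' (idx 1), next='c' -> output (1, 'c'), add 'cc' as idx 5


Encoded: [(0, 'c'), (1, 'a'), (2, 'c'), (0, 'a'), (1, 'c')]


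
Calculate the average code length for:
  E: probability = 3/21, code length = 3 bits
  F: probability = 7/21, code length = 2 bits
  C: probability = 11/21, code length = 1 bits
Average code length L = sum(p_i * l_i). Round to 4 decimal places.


Weighted contributions p_i * l_i:
  E: (3/21) * 3 = 9/21
  F: (7/21) * 2 = 14/21
  C: (11/21) * 1 = 11/21
Sum = (9 + 14 + 11)/21 = 34/21

L = 34/21 = 1.6190 bits/symbol


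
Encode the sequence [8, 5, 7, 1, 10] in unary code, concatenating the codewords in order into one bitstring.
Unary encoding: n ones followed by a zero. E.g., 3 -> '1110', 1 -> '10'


Encode each number as n ones followed by a terminating 0:
  8 -> 111111110 (9 bits)
  5 -> 111110 (6 bits)
  7 -> 11111110 (8 bits)
  1 -> 10 (2 bits)
  10 -> 11111111110 (11 bits)
Total length = 9 + 6 + 8 + 2 + 11 = 36 bits.

Unary([8, 5, 7, 1, 10]) = 111111110111110111111101011111111110 (36 bits)


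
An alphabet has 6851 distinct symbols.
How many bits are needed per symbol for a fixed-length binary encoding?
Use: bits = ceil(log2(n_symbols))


log2(6851) = 12.7421
Bracket: 2^12 = 4096 < 6851 <= 2^13 = 8192
So ceil(log2(6851)) = 13

bits = ceil(log2(6851)) = ceil(12.7421) = 13 bits


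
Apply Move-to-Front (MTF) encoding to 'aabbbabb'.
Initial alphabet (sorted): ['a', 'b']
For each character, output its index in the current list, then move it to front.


MTF encoding:
'a': index 0 in ['a', 'b'] -> ['a', 'b']
'a': index 0 in ['a', 'b'] -> ['a', 'b']
'b': index 1 in ['a', 'b'] -> ['b', 'a']
'b': index 0 in ['b', 'a'] -> ['b', 'a']
'b': index 0 in ['b', 'a'] -> ['b', 'a']
'a': index 1 in ['b', 'a'] -> ['a', 'b']
'b': index 1 in ['a', 'b'] -> ['b', 'a']
'b': index 0 in ['b', 'a'] -> ['b', 'a']


Output: [0, 0, 1, 0, 0, 1, 1, 0]


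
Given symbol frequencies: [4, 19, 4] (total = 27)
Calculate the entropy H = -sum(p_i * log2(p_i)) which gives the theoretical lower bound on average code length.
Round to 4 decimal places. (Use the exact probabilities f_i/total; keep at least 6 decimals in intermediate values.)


Per-symbol terms -p_i * log2(p_i) with p_i = f_i/27:
  p = 4/27 = 0.148148: log2(p) = -2.754888, -p*log2(p) = 0.408131
  p = 19/27 = 0.703704: log2(p) = -0.506960, -p*log2(p) = 0.356750
  p = 4/27 = 0.148148: log2(p) = -2.754888, -p*log2(p) = 0.408131
H = 0.408131 + 0.356750 + 0.408131 = 1.173012

H = 1.173 bits/symbol


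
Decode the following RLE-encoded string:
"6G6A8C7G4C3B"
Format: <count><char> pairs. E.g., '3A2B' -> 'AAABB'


Expanding each <count><char> pair:
  6G -> 'GGGGGG'
  6A -> 'AAAAAA'
  8C -> 'CCCCCCCC'
  7G -> 'GGGGGGG'
  4C -> 'CCCC'
  3B -> 'BBB'

Decoded = GGGGGGAAAAAACCCCCCCCGGGGGGGCCCCBBB


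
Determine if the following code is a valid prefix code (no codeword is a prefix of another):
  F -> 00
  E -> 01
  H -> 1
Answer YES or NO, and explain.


Checking each pair (does one codeword prefix another?):
  F='00' vs E='01': no prefix
  F='00' vs H='1': no prefix
  E='01' vs F='00': no prefix
  E='01' vs H='1': no prefix
  H='1' vs F='00': no prefix
  H='1' vs E='01': no prefix
No violation found over all pairs.

YES -- this is a valid prefix code. No codeword is a prefix of any other codeword.


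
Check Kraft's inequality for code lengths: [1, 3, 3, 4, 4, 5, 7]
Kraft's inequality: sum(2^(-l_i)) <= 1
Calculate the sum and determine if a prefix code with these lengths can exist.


Sum = 2^(-1) + 2^(-3) + 2^(-3) + 2^(-4) + 2^(-4) + 2^(-5) + 2^(-7)
    = 0.5 + 0.125 + 0.125 + 0.0625 + 0.0625 + 0.03125 + 0.0078125
    = 117/128 = 0.9140625
Since 0.9140625 <= 1, Kraft's inequality IS satisfied.
A prefix code with these lengths CAN exist.

Kraft sum = 0.9140625. Satisfied.


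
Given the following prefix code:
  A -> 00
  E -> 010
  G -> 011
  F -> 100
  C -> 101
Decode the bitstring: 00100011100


Decoding step by step:
Bits 00 -> A
Bits 100 -> F
Bits 011 -> G
Bits 100 -> F


Decoded message: AFGF


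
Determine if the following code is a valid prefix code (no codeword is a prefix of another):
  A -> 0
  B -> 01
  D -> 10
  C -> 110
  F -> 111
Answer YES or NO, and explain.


Checking each pair (does one codeword prefix another?):
  A='0' vs B='01': prefix -- VIOLATION

NO -- this is NOT a valid prefix code. A (0) is a prefix of B (01).


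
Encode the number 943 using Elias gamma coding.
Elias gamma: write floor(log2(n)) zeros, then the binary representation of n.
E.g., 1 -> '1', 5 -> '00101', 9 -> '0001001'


num_bits = floor(log2(943)) + 1 = 10
leading_zeros = num_bits - 1 = 9
binary(943) = 1110101111

Elias gamma(943) = '000000000' + '1110101111' = 0000000001110101111 (19 bits)


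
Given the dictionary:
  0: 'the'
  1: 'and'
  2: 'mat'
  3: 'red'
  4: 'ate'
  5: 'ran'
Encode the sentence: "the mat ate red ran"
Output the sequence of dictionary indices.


Look up each word in the dictionary:
  'the' -> 0
  'mat' -> 2
  'ate' -> 4
  'red' -> 3
  'ran' -> 5

Encoded: [0, 2, 4, 3, 5]


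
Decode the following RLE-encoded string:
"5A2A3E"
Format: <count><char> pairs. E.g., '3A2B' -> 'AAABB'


Expanding each <count><char> pair:
  5A -> 'AAAAA'
  2A -> 'AA'
  3E -> 'EEE'

Decoded = AAAAAAAEEE


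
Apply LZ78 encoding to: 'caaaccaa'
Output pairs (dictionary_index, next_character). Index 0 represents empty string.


LZ78 encoding steps:
Dictionary: {0: ''}
Step 1: w='' (idx 0), next='c' -> output (0, 'c'), add 'c' as idx 1
Step 2: w='' (idx 0), next='a' -> output (0, 'a'), add 'a' as idx 2
Step 3: w='a' (idx 2), next='a' -> output (2, 'a'), add 'aa' as idx 3
Step 4: w='c' (idx 1), next='c' -> output (1, 'c'), add 'cc' as idx 4
Step 5: w='aa' (idx 3), end of input -> output (3, '')


Encoded: [(0, 'c'), (0, 'a'), (2, 'a'), (1, 'c'), (3, '')]


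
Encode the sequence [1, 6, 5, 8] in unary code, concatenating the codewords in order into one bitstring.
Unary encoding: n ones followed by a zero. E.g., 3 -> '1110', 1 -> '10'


Encode each number as n ones followed by a terminating 0:
  1 -> 10 (2 bits)
  6 -> 1111110 (7 bits)
  5 -> 111110 (6 bits)
  8 -> 111111110 (9 bits)
Total length = 2 + 7 + 6 + 9 = 24 bits.

Unary([1, 6, 5, 8]) = 101111110111110111111110 (24 bits)


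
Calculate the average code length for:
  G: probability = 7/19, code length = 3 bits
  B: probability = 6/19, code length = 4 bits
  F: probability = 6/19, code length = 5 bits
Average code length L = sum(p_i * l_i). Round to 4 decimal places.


Weighted contributions p_i * l_i:
  G: (7/19) * 3 = 21/19
  B: (6/19) * 4 = 24/19
  F: (6/19) * 5 = 30/19
Sum = (21 + 24 + 30)/19 = 75/19

L = 75/19 = 3.9474 bits/symbol


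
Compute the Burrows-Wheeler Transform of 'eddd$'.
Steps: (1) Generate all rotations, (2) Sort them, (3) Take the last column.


Rotations (sorted):
  0: $eddd -> last char: d
  1: d$edd -> last char: d
  2: dd$ed -> last char: d
  3: ddd$e -> last char: e
  4: eddd$ -> last char: $


BWT = ddde$


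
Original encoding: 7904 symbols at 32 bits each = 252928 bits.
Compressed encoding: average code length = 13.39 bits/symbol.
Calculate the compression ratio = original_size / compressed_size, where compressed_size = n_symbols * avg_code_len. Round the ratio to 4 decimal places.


original_size = n_symbols * orig_bits = 7904 * 32 = 252928 bits
compressed_size = n_symbols * avg_code_len = 7904 * 13.39 = 105834.56 bits
ratio = original_size / compressed_size = 252928 / 105834.56 = 2.3898

Compression ratio = 2.3898


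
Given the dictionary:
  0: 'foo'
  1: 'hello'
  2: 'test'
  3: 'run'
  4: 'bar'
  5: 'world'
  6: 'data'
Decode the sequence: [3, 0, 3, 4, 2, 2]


Look up each index in the dictionary:
  3 -> 'run'
  0 -> 'foo'
  3 -> 'run'
  4 -> 'bar'
  2 -> 'test'
  2 -> 'test'

Decoded: "run foo run bar test test"


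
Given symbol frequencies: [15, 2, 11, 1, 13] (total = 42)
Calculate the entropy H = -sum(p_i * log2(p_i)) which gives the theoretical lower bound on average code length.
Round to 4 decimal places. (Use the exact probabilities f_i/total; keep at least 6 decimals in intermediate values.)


Per-symbol terms -p_i * log2(p_i) with p_i = f_i/42:
  p = 15/42 = 0.357143: log2(p) = -1.485427, -p*log2(p) = 0.530510
  p = 2/42 = 0.047619: log2(p) = -4.392317, -p*log2(p) = 0.209158
  p = 11/42 = 0.261905: log2(p) = -1.932886, -p*log2(p) = 0.506232
  p = 1/42 = 0.023810: log2(p) = -5.392317, -p*log2(p) = 0.128389
  p = 13/42 = 0.309524: log2(p) = -1.691878, -p*log2(p) = 0.523676
H = 0.530510 + 0.209158 + 0.506232 + 0.128389 + 0.523676 = 1.897965

H = 1.898 bits/symbol


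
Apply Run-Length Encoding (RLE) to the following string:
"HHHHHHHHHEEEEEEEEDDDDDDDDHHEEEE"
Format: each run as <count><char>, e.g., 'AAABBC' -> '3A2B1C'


Scanning runs left to right:
  i=0: run of 'H' x 9 -> '9H'
  i=9: run of 'E' x 8 -> '8E'
  i=17: run of 'D' x 8 -> '8D'
  i=25: run of 'H' x 2 -> '2H'
  i=27: run of 'E' x 4 -> '4E'

RLE = 9H8E8D2H4E


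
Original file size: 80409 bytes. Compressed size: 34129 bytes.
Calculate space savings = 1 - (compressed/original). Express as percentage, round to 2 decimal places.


ratio = compressed/original = 34129/80409 = 0.424443
savings = 1 - ratio = 1 - 0.424443 = 0.575557
as a percentage: 0.575557 * 100 = 57.56%

Space savings = 1 - 34129/80409 = 57.56%


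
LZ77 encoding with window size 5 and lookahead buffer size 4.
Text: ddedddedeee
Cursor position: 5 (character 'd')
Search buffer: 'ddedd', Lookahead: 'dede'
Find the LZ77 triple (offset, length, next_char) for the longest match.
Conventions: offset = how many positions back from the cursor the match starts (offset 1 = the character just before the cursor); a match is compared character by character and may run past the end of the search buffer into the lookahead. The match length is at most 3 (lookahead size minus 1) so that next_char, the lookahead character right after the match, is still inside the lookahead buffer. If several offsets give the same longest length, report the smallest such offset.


Try each offset into the search buffer:
  offset=1 (pos 4, char 'd'): match length 1
  offset=2 (pos 3, char 'd'): match length 1
  offset=3 (pos 2, char 'e'): match length 0
  offset=4 (pos 1, char 'd'): match length 3
  offset=5 (pos 0, char 'd'): match length 1
Longest match has length 3 at offset 4.
next_char = character at position 5 + 3 = 8 -> 'e'

Best match: offset=4, length=3 (matching 'ded' starting at position 1)
LZ77 triple: (4, 3, 'e')


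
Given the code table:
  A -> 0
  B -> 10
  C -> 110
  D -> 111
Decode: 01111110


Decoding:
0 -> A
111 -> D
111 -> D
0 -> A


Result: ADDA


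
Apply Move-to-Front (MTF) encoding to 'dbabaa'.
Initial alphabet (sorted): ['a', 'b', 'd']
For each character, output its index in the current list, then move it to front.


MTF encoding:
'd': index 2 in ['a', 'b', 'd'] -> ['d', 'a', 'b']
'b': index 2 in ['d', 'a', 'b'] -> ['b', 'd', 'a']
'a': index 2 in ['b', 'd', 'a'] -> ['a', 'b', 'd']
'b': index 1 in ['a', 'b', 'd'] -> ['b', 'a', 'd']
'a': index 1 in ['b', 'a', 'd'] -> ['a', 'b', 'd']
'a': index 0 in ['a', 'b', 'd'] -> ['a', 'b', 'd']


Output: [2, 2, 2, 1, 1, 0]


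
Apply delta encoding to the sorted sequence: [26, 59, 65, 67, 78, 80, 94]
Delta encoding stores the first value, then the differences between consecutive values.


First value: 26
Deltas:
  59 - 26 = 33
  65 - 59 = 6
  67 - 65 = 2
  78 - 67 = 11
  80 - 78 = 2
  94 - 80 = 14


Delta encoded: [26, 33, 6, 2, 11, 2, 14]


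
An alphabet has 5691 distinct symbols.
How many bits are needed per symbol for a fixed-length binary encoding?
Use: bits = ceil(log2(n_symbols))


log2(5691) = 12.4745
Bracket: 2^12 = 4096 < 5691 <= 2^13 = 8192
So ceil(log2(5691)) = 13

bits = ceil(log2(5691)) = ceil(12.4745) = 13 bits


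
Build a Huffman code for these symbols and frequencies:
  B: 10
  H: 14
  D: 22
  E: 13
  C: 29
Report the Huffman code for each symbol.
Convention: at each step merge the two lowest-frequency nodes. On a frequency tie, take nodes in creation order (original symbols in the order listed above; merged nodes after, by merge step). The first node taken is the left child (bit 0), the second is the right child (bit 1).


Huffman tree construction:
Step 1: Merge B(10) + E(13) = 23
Step 2: Merge H(14) + D(22) = 36
Step 3: Merge (B+E)(23) + C(29) = 52
Step 4: Merge (H+D)(36) + ((B+E)+C)(52) = 88
Read each symbol's code off the tree from the root (left child = 0, right child = 1).

Codes:
  B: 100 (length 3)
  H: 00 (length 2)
  D: 01 (length 2)
  E: 101 (length 3)
  C: 11 (length 2)
Average code length: 199/88 = 2.2614 bits/symbol


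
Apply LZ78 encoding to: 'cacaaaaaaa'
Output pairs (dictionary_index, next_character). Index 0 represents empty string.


LZ78 encoding steps:
Dictionary: {0: ''}
Step 1: w='' (idx 0), next='c' -> output (0, 'c'), add 'c' as idx 1
Step 2: w='' (idx 0), next='a' -> output (0, 'a'), add 'a' as idx 2
Step 3: w='c' (idx 1), next='a' -> output (1, 'a'), add 'ca' as idx 3
Step 4: w='a' (idx 2), next='a' -> output (2, 'a'), add 'aa' as idx 4
Step 5: w='aa' (idx 4), next='a' -> output (4, 'a'), add 'aaa' as idx 5
Step 6: w='a' (idx 2), end of input -> output (2, '')


Encoded: [(0, 'c'), (0, 'a'), (1, 'a'), (2, 'a'), (4, 'a'), (2, '')]


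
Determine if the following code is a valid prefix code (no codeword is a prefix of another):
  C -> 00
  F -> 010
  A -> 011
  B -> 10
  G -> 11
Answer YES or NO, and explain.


Checking each pair (does one codeword prefix another?):
  C='00' vs F='010': no prefix
  C='00' vs A='011': no prefix
  C='00' vs B='10': no prefix
  C='00' vs G='11': no prefix
  F='010' vs C='00': no prefix
  F='010' vs A='011': no prefix
  F='010' vs B='10': no prefix
  F='010' vs G='11': no prefix
  A='011' vs C='00': no prefix
  A='011' vs F='010': no prefix
  A='011' vs B='10': no prefix
  A='011' vs G='11': no prefix
  B='10' vs C='00': no prefix
  B='10' vs F='010': no prefix
  B='10' vs A='011': no prefix
  B='10' vs G='11': no prefix
  G='11' vs C='00': no prefix
  G='11' vs F='010': no prefix
  G='11' vs A='011': no prefix
  G='11' vs B='10': no prefix
No violation found over all pairs.

YES -- this is a valid prefix code. No codeword is a prefix of any other codeword.


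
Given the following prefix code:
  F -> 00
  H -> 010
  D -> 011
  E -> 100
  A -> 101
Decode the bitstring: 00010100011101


Decoding step by step:
Bits 00 -> F
Bits 010 -> H
Bits 100 -> E
Bits 011 -> D
Bits 101 -> A


Decoded message: FHEDA


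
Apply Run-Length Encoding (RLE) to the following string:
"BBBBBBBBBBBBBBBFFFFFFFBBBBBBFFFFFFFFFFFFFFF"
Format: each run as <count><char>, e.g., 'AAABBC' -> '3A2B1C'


Scanning runs left to right:
  i=0: run of 'B' x 15 -> '15B'
  i=15: run of 'F' x 7 -> '7F'
  i=22: run of 'B' x 6 -> '6B'
  i=28: run of 'F' x 15 -> '15F'

RLE = 15B7F6B15F


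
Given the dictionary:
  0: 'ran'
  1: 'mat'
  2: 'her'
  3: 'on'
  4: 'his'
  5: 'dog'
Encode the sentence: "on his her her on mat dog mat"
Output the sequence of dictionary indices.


Look up each word in the dictionary:
  'on' -> 3
  'his' -> 4
  'her' -> 2
  'her' -> 2
  'on' -> 3
  'mat' -> 1
  'dog' -> 5
  'mat' -> 1

Encoded: [3, 4, 2, 2, 3, 1, 5, 1]


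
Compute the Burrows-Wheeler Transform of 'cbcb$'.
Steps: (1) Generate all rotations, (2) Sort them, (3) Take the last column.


Rotations (sorted):
  0: $cbcb -> last char: b
  1: b$cbc -> last char: c
  2: bcb$c -> last char: c
  3: cb$cb -> last char: b
  4: cbcb$ -> last char: $


BWT = bccb$


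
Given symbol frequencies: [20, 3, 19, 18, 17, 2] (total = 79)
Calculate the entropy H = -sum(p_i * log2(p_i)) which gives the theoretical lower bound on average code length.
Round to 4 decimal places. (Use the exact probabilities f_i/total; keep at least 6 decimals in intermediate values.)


Per-symbol terms -p_i * log2(p_i) with p_i = f_i/79:
  p = 20/79 = 0.253165: log2(p) = -1.981853, -p*log2(p) = 0.501735
  p = 3/79 = 0.037975: log2(p) = -4.718818, -p*log2(p) = 0.179196
  p = 19/79 = 0.240506: log2(p) = -2.055853, -p*log2(p) = 0.494446
  p = 18/79 = 0.227848: log2(p) = -2.133856, -p*log2(p) = 0.486195
  p = 17/79 = 0.215190: log2(p) = -2.216318, -p*log2(p) = 0.476929
  p = 2/79 = 0.025316: log2(p) = -5.303781, -p*log2(p) = 0.134273
H = 0.501735 + 0.179196 + 0.494446 + 0.486195 + 0.476929 + 0.134273 = 2.272774

H = 2.2728 bits/symbol


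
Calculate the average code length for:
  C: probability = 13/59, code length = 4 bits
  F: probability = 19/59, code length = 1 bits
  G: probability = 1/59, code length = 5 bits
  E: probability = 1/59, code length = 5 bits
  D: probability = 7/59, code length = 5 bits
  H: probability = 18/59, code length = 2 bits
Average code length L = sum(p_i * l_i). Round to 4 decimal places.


Weighted contributions p_i * l_i:
  C: (13/59) * 4 = 52/59
  F: (19/59) * 1 = 19/59
  G: (1/59) * 5 = 5/59
  E: (1/59) * 5 = 5/59
  D: (7/59) * 5 = 35/59
  H: (18/59) * 2 = 36/59
Sum = (52 + 19 + 5 + 5 + 35 + 36)/59 = 152/59

L = 152/59 = 2.5763 bits/symbol


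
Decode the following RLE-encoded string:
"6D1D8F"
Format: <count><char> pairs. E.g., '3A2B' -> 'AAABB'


Expanding each <count><char> pair:
  6D -> 'DDDDDD'
  1D -> 'D'
  8F -> 'FFFFFFFF'

Decoded = DDDDDDDFFFFFFFF


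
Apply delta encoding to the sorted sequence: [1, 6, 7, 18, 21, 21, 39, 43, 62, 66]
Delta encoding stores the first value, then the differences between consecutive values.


First value: 1
Deltas:
  6 - 1 = 5
  7 - 6 = 1
  18 - 7 = 11
  21 - 18 = 3
  21 - 21 = 0
  39 - 21 = 18
  43 - 39 = 4
  62 - 43 = 19
  66 - 62 = 4


Delta encoded: [1, 5, 1, 11, 3, 0, 18, 4, 19, 4]


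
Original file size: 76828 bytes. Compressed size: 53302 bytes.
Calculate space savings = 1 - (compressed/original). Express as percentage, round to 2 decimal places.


ratio = compressed/original = 53302/76828 = 0.693784
savings = 1 - ratio = 1 - 0.693784 = 0.306216
as a percentage: 0.306216 * 100 = 30.62%

Space savings = 1 - 53302/76828 = 30.62%


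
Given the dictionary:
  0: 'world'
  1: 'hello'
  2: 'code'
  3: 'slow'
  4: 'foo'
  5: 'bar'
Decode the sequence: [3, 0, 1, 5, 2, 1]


Look up each index in the dictionary:
  3 -> 'slow'
  0 -> 'world'
  1 -> 'hello'
  5 -> 'bar'
  2 -> 'code'
  1 -> 'hello'

Decoded: "slow world hello bar code hello"


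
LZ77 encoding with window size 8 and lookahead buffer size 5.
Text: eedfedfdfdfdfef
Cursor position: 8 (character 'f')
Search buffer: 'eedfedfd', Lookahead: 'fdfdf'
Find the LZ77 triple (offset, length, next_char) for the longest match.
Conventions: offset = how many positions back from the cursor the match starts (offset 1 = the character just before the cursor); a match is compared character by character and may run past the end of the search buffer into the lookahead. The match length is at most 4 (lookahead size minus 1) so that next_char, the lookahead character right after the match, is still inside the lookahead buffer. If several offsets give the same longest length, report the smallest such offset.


Try each offset into the search buffer:
  offset=1 (pos 7, char 'd'): match length 0
  offset=2 (pos 6, char 'f'): match length 4
  offset=3 (pos 5, char 'd'): match length 0
  offset=4 (pos 4, char 'e'): match length 0
  offset=5 (pos 3, char 'f'): match length 1
  offset=6 (pos 2, char 'd'): match length 0
  offset=7 (pos 1, char 'e'): match length 0
  offset=8 (pos 0, char 'e'): match length 0
Longest match has length 4 at offset 2.
next_char = character at position 8 + 4 = 12 -> 'f'

Best match: offset=2, length=4 (matching 'fdfd' starting at position 6)
LZ77 triple: (2, 4, 'f')


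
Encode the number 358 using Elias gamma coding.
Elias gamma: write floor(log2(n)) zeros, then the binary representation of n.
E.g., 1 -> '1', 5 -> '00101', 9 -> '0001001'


num_bits = floor(log2(358)) + 1 = 9
leading_zeros = num_bits - 1 = 8
binary(358) = 101100110

Elias gamma(358) = '00000000' + '101100110' = 00000000101100110 (17 bits)


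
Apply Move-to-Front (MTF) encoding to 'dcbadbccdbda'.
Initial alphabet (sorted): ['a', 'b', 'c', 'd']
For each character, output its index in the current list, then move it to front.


MTF encoding:
'd': index 3 in ['a', 'b', 'c', 'd'] -> ['d', 'a', 'b', 'c']
'c': index 3 in ['d', 'a', 'b', 'c'] -> ['c', 'd', 'a', 'b']
'b': index 3 in ['c', 'd', 'a', 'b'] -> ['b', 'c', 'd', 'a']
'a': index 3 in ['b', 'c', 'd', 'a'] -> ['a', 'b', 'c', 'd']
'd': index 3 in ['a', 'b', 'c', 'd'] -> ['d', 'a', 'b', 'c']
'b': index 2 in ['d', 'a', 'b', 'c'] -> ['b', 'd', 'a', 'c']
'c': index 3 in ['b', 'd', 'a', 'c'] -> ['c', 'b', 'd', 'a']
'c': index 0 in ['c', 'b', 'd', 'a'] -> ['c', 'b', 'd', 'a']
'd': index 2 in ['c', 'b', 'd', 'a'] -> ['d', 'c', 'b', 'a']
'b': index 2 in ['d', 'c', 'b', 'a'] -> ['b', 'd', 'c', 'a']
'd': index 1 in ['b', 'd', 'c', 'a'] -> ['d', 'b', 'c', 'a']
'a': index 3 in ['d', 'b', 'c', 'a'] -> ['a', 'd', 'b', 'c']


Output: [3, 3, 3, 3, 3, 2, 3, 0, 2, 2, 1, 3]


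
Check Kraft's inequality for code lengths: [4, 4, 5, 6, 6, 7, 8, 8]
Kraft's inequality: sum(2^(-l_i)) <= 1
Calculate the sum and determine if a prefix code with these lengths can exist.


Sum = 2^(-4) + 2^(-4) + 2^(-5) + 2^(-6) + 2^(-6) + 2^(-7) + 2^(-8) + 2^(-8)
    = 0.0625 + 0.0625 + 0.03125 + 0.015625 + 0.015625 + 0.0078125 + 0.00390625 + 0.00390625
    = 52/256 = 0.203125
Since 0.203125 <= 1, Kraft's inequality IS satisfied.
A prefix code with these lengths CAN exist.

Kraft sum = 0.203125. Satisfied.


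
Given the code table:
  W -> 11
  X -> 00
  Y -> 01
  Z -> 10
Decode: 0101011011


Decoding:
01 -> Y
01 -> Y
01 -> Y
10 -> Z
11 -> W


Result: YYYZW


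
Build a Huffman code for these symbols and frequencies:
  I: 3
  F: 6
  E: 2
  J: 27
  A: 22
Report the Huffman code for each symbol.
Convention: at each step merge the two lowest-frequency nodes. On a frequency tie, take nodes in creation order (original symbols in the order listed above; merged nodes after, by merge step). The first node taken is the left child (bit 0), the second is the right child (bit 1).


Huffman tree construction:
Step 1: Merge E(2) + I(3) = 5
Step 2: Merge (E+I)(5) + F(6) = 11
Step 3: Merge ((E+I)+F)(11) + A(22) = 33
Step 4: Merge J(27) + (((E+I)+F)+A)(33) = 60
Read each symbol's code off the tree from the root (left child = 0, right child = 1).

Codes:
  I: 1001 (length 4)
  F: 101 (length 3)
  E: 1000 (length 4)
  J: 0 (length 1)
  A: 11 (length 2)
Average code length: 109/60 = 1.8167 bits/symbol


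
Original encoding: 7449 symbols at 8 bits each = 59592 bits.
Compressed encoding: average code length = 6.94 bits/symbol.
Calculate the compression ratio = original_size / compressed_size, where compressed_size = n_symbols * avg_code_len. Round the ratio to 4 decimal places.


original_size = n_symbols * orig_bits = 7449 * 8 = 59592 bits
compressed_size = n_symbols * avg_code_len = 7449 * 6.94 = 51696.06 bits
ratio = original_size / compressed_size = 59592 / 51696.06 = 1.1527

Compression ratio = 1.1527


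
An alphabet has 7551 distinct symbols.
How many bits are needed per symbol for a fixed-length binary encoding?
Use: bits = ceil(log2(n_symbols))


log2(7551) = 12.8825
Bracket: 2^12 = 4096 < 7551 <= 2^13 = 8192
So ceil(log2(7551)) = 13

bits = ceil(log2(7551)) = ceil(12.8825) = 13 bits


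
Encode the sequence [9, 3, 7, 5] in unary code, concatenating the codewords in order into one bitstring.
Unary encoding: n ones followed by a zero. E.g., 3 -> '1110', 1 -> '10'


Encode each number as n ones followed by a terminating 0:
  9 -> 1111111110 (10 bits)
  3 -> 1110 (4 bits)
  7 -> 11111110 (8 bits)
  5 -> 111110 (6 bits)
Total length = 10 + 4 + 8 + 6 = 28 bits.

Unary([9, 3, 7, 5]) = 1111111110111011111110111110 (28 bits)


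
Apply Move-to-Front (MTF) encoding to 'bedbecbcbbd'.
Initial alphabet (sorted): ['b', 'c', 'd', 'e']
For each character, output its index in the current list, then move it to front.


MTF encoding:
'b': index 0 in ['b', 'c', 'd', 'e'] -> ['b', 'c', 'd', 'e']
'e': index 3 in ['b', 'c', 'd', 'e'] -> ['e', 'b', 'c', 'd']
'd': index 3 in ['e', 'b', 'c', 'd'] -> ['d', 'e', 'b', 'c']
'b': index 2 in ['d', 'e', 'b', 'c'] -> ['b', 'd', 'e', 'c']
'e': index 2 in ['b', 'd', 'e', 'c'] -> ['e', 'b', 'd', 'c']
'c': index 3 in ['e', 'b', 'd', 'c'] -> ['c', 'e', 'b', 'd']
'b': index 2 in ['c', 'e', 'b', 'd'] -> ['b', 'c', 'e', 'd']
'c': index 1 in ['b', 'c', 'e', 'd'] -> ['c', 'b', 'e', 'd']
'b': index 1 in ['c', 'b', 'e', 'd'] -> ['b', 'c', 'e', 'd']
'b': index 0 in ['b', 'c', 'e', 'd'] -> ['b', 'c', 'e', 'd']
'd': index 3 in ['b', 'c', 'e', 'd'] -> ['d', 'b', 'c', 'e']


Output: [0, 3, 3, 2, 2, 3, 2, 1, 1, 0, 3]


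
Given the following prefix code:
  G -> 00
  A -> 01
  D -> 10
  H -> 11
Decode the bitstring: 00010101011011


Decoding step by step:
Bits 00 -> G
Bits 01 -> A
Bits 01 -> A
Bits 01 -> A
Bits 01 -> A
Bits 10 -> D
Bits 11 -> H


Decoded message: GAAAADH


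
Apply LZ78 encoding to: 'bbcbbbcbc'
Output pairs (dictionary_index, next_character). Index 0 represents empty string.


LZ78 encoding steps:
Dictionary: {0: ''}
Step 1: w='' (idx 0), next='b' -> output (0, 'b'), add 'b' as idx 1
Step 2: w='b' (idx 1), next='c' -> output (1, 'c'), add 'bc' as idx 2
Step 3: w='b' (idx 1), next='b' -> output (1, 'b'), add 'bb' as idx 3
Step 4: w='bc' (idx 2), next='b' -> output (2, 'b'), add 'bcb' as idx 4
Step 5: w='' (idx 0), next='c' -> output (0, 'c'), add 'c' as idx 5


Encoded: [(0, 'b'), (1, 'c'), (1, 'b'), (2, 'b'), (0, 'c')]


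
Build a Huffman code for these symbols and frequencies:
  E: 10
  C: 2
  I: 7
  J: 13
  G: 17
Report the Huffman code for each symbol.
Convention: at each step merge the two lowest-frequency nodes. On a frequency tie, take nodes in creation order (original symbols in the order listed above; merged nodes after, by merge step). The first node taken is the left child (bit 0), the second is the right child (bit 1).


Huffman tree construction:
Step 1: Merge C(2) + I(7) = 9
Step 2: Merge (C+I)(9) + E(10) = 19
Step 3: Merge J(13) + G(17) = 30
Step 4: Merge ((C+I)+E)(19) + (J+G)(30) = 49
Read each symbol's code off the tree from the root (left child = 0, right child = 1).

Codes:
  E: 01 (length 2)
  C: 000 (length 3)
  I: 001 (length 3)
  J: 10 (length 2)
  G: 11 (length 2)
Average code length: 107/49 = 2.1837 bits/symbol


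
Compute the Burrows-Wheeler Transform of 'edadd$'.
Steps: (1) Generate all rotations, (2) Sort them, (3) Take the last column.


Rotations (sorted):
  0: $edadd -> last char: d
  1: add$ed -> last char: d
  2: d$edad -> last char: d
  3: dadd$e -> last char: e
  4: dd$eda -> last char: a
  5: edadd$ -> last char: $


BWT = dddea$


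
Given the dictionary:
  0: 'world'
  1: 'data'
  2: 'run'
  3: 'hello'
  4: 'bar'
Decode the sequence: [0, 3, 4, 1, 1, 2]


Look up each index in the dictionary:
  0 -> 'world'
  3 -> 'hello'
  4 -> 'bar'
  1 -> 'data'
  1 -> 'data'
  2 -> 'run'

Decoded: "world hello bar data data run"


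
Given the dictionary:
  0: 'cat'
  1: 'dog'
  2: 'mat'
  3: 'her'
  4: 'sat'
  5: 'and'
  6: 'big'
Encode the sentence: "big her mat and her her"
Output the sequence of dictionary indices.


Look up each word in the dictionary:
  'big' -> 6
  'her' -> 3
  'mat' -> 2
  'and' -> 5
  'her' -> 3
  'her' -> 3

Encoded: [6, 3, 2, 5, 3, 3]


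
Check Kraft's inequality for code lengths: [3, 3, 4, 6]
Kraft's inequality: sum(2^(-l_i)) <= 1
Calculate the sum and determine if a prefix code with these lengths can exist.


Sum = 2^(-3) + 2^(-3) + 2^(-4) + 2^(-6)
    = 0.125 + 0.125 + 0.0625 + 0.015625
    = 21/64 = 0.328125
Since 0.328125 <= 1, Kraft's inequality IS satisfied.
A prefix code with these lengths CAN exist.

Kraft sum = 0.328125. Satisfied.


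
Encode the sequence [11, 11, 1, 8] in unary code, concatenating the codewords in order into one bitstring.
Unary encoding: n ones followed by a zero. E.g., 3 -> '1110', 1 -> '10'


Encode each number as n ones followed by a terminating 0:
  11 -> 111111111110 (12 bits)
  11 -> 111111111110 (12 bits)
  1 -> 10 (2 bits)
  8 -> 111111110 (9 bits)
Total length = 12 + 12 + 2 + 9 = 35 bits.

Unary([11, 11, 1, 8]) = 11111111111011111111111010111111110 (35 bits)


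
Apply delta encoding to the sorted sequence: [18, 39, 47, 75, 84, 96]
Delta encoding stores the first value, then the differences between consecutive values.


First value: 18
Deltas:
  39 - 18 = 21
  47 - 39 = 8
  75 - 47 = 28
  84 - 75 = 9
  96 - 84 = 12


Delta encoded: [18, 21, 8, 28, 9, 12]


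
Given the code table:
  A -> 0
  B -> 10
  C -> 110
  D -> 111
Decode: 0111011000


Decoding:
0 -> A
111 -> D
0 -> A
110 -> C
0 -> A
0 -> A


Result: ADACAA


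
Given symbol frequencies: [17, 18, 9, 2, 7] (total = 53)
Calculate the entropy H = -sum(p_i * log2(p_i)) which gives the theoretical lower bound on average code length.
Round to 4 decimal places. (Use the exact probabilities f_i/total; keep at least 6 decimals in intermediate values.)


Per-symbol terms -p_i * log2(p_i) with p_i = f_i/53:
  p = 17/53 = 0.320755: log2(p) = -1.640458, -p*log2(p) = 0.526185
  p = 18/53 = 0.339623: log2(p) = -1.557995, -p*log2(p) = 0.529131
  p = 9/53 = 0.169811: log2(p) = -2.557995, -p*log2(p) = 0.434377
  p = 2/53 = 0.037736: log2(p) = -4.727920, -p*log2(p) = 0.178412
  p = 7/53 = 0.132075: log2(p) = -2.920566, -p*log2(p) = 0.385735
H = 0.526185 + 0.529131 + 0.434377 + 0.178412 + 0.385735 = 2.053840

H = 2.0538 bits/symbol


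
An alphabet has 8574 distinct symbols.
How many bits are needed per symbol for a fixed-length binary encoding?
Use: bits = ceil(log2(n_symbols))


log2(8574) = 13.0658
Bracket: 2^13 = 8192 < 8574 <= 2^14 = 16384
So ceil(log2(8574)) = 14

bits = ceil(log2(8574)) = ceil(13.0658) = 14 bits


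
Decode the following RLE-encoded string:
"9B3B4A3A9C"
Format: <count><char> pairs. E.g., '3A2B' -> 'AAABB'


Expanding each <count><char> pair:
  9B -> 'BBBBBBBBB'
  3B -> 'BBB'
  4A -> 'AAAA'
  3A -> 'AAA'
  9C -> 'CCCCCCCCC'

Decoded = BBBBBBBBBBBBAAAAAAACCCCCCCCC


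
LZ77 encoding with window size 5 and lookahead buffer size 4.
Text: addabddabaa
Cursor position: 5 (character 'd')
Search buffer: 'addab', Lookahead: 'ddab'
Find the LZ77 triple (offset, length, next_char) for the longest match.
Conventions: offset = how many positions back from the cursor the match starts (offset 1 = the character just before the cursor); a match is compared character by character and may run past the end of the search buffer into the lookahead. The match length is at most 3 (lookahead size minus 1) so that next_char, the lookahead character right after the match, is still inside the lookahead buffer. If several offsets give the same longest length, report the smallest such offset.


Try each offset into the search buffer:
  offset=1 (pos 4, char 'b'): match length 0
  offset=2 (pos 3, char 'a'): match length 0
  offset=3 (pos 2, char 'd'): match length 1
  offset=4 (pos 1, char 'd'): match length 3
  offset=5 (pos 0, char 'a'): match length 0
Longest match has length 3 at offset 4.
next_char = character at position 5 + 3 = 8 -> 'b'

Best match: offset=4, length=3 (matching 'dda' starting at position 1)
LZ77 triple: (4, 3, 'b')


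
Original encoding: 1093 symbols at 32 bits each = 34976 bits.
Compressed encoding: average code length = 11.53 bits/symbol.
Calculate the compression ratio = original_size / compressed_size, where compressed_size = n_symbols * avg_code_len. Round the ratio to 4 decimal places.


original_size = n_symbols * orig_bits = 1093 * 32 = 34976 bits
compressed_size = n_symbols * avg_code_len = 1093 * 11.53 = 12602.29 bits
ratio = original_size / compressed_size = 34976 / 12602.29 = 2.7754

Compression ratio = 2.7754


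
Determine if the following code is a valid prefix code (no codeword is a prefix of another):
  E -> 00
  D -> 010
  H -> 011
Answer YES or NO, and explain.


Checking each pair (does one codeword prefix another?):
  E='00' vs D='010': no prefix
  E='00' vs H='011': no prefix
  D='010' vs E='00': no prefix
  D='010' vs H='011': no prefix
  H='011' vs E='00': no prefix
  H='011' vs D='010': no prefix
No violation found over all pairs.

YES -- this is a valid prefix code. No codeword is a prefix of any other codeword.


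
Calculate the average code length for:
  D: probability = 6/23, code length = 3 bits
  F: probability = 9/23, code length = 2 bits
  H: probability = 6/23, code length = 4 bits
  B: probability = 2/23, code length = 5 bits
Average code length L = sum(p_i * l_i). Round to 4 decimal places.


Weighted contributions p_i * l_i:
  D: (6/23) * 3 = 18/23
  F: (9/23) * 2 = 18/23
  H: (6/23) * 4 = 24/23
  B: (2/23) * 5 = 10/23
Sum = (18 + 18 + 24 + 10)/23 = 70/23

L = 70/23 = 3.0435 bits/symbol


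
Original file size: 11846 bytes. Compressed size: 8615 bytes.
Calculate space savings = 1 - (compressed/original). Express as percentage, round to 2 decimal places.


ratio = compressed/original = 8615/11846 = 0.72725
savings = 1 - ratio = 1 - 0.72725 = 0.27275
as a percentage: 0.27275 * 100 = 27.28%

Space savings = 1 - 8615/11846 = 27.28%


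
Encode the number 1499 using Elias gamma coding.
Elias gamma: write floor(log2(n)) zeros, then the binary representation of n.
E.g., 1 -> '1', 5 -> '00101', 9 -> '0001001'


num_bits = floor(log2(1499)) + 1 = 11
leading_zeros = num_bits - 1 = 10
binary(1499) = 10111011011

Elias gamma(1499) = '0000000000' + '10111011011' = 000000000010111011011 (21 bits)


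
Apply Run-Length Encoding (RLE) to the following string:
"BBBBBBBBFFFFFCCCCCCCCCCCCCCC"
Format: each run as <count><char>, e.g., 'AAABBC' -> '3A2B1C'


Scanning runs left to right:
  i=0: run of 'B' x 8 -> '8B'
  i=8: run of 'F' x 5 -> '5F'
  i=13: run of 'C' x 15 -> '15C'

RLE = 8B5F15C


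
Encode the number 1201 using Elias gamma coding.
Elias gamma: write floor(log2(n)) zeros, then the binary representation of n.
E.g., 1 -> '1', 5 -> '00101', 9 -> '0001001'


num_bits = floor(log2(1201)) + 1 = 11
leading_zeros = num_bits - 1 = 10
binary(1201) = 10010110001

Elias gamma(1201) = '0000000000' + '10010110001' = 000000000010010110001 (21 bits)


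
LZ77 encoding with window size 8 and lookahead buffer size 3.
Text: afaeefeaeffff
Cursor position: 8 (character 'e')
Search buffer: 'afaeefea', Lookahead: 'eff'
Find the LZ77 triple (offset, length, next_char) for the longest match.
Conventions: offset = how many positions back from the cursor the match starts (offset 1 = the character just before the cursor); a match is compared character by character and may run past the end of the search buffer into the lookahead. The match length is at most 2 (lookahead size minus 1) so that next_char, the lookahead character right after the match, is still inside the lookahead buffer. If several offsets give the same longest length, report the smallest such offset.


Try each offset into the search buffer:
  offset=1 (pos 7, char 'a'): match length 0
  offset=2 (pos 6, char 'e'): match length 1
  offset=3 (pos 5, char 'f'): match length 0
  offset=4 (pos 4, char 'e'): match length 2
  offset=5 (pos 3, char 'e'): match length 1
  offset=6 (pos 2, char 'a'): match length 0
  offset=7 (pos 1, char 'f'): match length 0
  offset=8 (pos 0, char 'a'): match length 0
Longest match has length 2 at offset 4.
next_char = character at position 8 + 2 = 10 -> 'f'

Best match: offset=4, length=2 (matching 'ef' starting at position 4)
LZ77 triple: (4, 2, 'f')
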